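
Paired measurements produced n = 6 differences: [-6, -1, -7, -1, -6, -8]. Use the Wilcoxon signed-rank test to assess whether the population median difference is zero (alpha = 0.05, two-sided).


Step 1: Drop any zero differences (none here) and take |d_i|.
|d| = [6, 1, 7, 1, 6, 8]
Step 2: Midrank |d_i| (ties get averaged ranks).
ranks: |6|->3.5, |1|->1.5, |7|->5, |1|->1.5, |6|->3.5, |8|->6
Step 3: Attach original signs; sum ranks with positive sign and with negative sign.
W+ = 0 = 0
W- = 3.5 + 1.5 + 5 + 1.5 + 3.5 + 6 = 21
(Check: W+ + W- = 21 should equal n(n+1)/2 = 21.)
Step 4: Test statistic W = min(W+, W-) = 0.
Step 5: Ties in |d|, so use the tie-corrected normal approximation.
        E[W] = n(n+1)/4 = 6*7/4 = 10.5.
        Tie groups: |d|=1 (t=2), |d|=6 (t=2); sum(t^3 - t) = 12.
        Var[W] = n(n+1)(2n+1)/24 - sum(t^3-t)/48 = 546/24 - 12/48 = 22.5.
        z = (W - E[W]) / sqrt(Var[W]) = (0 - 10.5) / 4.7434 = -2.2136.
        Two-sided p = 2*Phi(z) = 0.026857.
Step 6: alpha = 0.05. reject H0.

W+ = 0, W- = 21, W = min = 0, p = 0.026857, reject H0.


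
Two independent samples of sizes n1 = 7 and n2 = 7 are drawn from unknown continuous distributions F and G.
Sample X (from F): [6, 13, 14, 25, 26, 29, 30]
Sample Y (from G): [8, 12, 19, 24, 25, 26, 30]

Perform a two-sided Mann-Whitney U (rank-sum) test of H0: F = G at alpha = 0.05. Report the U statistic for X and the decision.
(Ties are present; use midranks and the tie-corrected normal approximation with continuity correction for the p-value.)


Step 1: Combine and sort all 14 observations; assign midranks.
sorted (value, group): (6,X), (8,Y), (12,Y), (13,X), (14,X), (19,Y), (24,Y), (25,X), (25,Y), (26,X), (26,Y), (29,X), (30,X), (30,Y)
ranks: 6->1, 8->2, 12->3, 13->4, 14->5, 19->6, 24->7, 25->8.5, 25->8.5, 26->10.5, 26->10.5, 29->12, 30->13.5, 30->13.5
Step 2: Rank sum for X: R1 = 1 + 4 + 5 + 8.5 + 10.5 + 12 + 13.5 = 54.5.
Step 3: U_X = R1 - n1(n1+1)/2 = 54.5 - 7*8/2 = 54.5 - 28 = 26.5.
       U_Y = n1*n2 - U_X = 49 - 26.5 = 22.5.
Step 4: Ties are present, so use the tie-corrected normal approximation (with continuity correction) for the p-value.
Step 5: p-value = 0.847509; compare to alpha = 0.05. fail to reject H0.

U_X = 26.5, p = 0.847509, fail to reject H0 at alpha = 0.05.


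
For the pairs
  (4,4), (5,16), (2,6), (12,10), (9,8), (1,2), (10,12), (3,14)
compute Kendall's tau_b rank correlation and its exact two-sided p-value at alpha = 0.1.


Step 1: Enumerate the 28 unordered pairs (i,j) with i<j and classify each by sign(x_j-x_i) * sign(y_j-y_i).
  (1,2):dx=+1,dy=+12->C; (1,3):dx=-2,dy=+2->D; (1,4):dx=+8,dy=+6->C; (1,5):dx=+5,dy=+4->C
  (1,6):dx=-3,dy=-2->C; (1,7):dx=+6,dy=+8->C; (1,8):dx=-1,dy=+10->D; (2,3):dx=-3,dy=-10->C
  (2,4):dx=+7,dy=-6->D; (2,5):dx=+4,dy=-8->D; (2,6):dx=-4,dy=-14->C; (2,7):dx=+5,dy=-4->D
  (2,8):dx=-2,dy=-2->C; (3,4):dx=+10,dy=+4->C; (3,5):dx=+7,dy=+2->C; (3,6):dx=-1,dy=-4->C
  (3,7):dx=+8,dy=+6->C; (3,8):dx=+1,dy=+8->C; (4,5):dx=-3,dy=-2->C; (4,6):dx=-11,dy=-8->C
  (4,7):dx=-2,dy=+2->D; (4,8):dx=-9,dy=+4->D; (5,6):dx=-8,dy=-6->C; (5,7):dx=+1,dy=+4->C
  (5,8):dx=-6,dy=+6->D; (6,7):dx=+9,dy=+10->C; (6,8):dx=+2,dy=+12->C; (7,8):dx=-7,dy=+2->D
Step 2: C = 19, D = 9, total pairs = 28.
Step 3: tau = (C - D)/(n(n-1)/2) = (19 - 9)/28 = 0.357143.
Step 4: Exact two-sided p-value (enumerate n! = 40320 permutations of y under H0): p = 0.275099.
Step 5: alpha = 0.1. fail to reject H0.

tau_b = 0.3571 (C=19, D=9), p = 0.275099, fail to reject H0.


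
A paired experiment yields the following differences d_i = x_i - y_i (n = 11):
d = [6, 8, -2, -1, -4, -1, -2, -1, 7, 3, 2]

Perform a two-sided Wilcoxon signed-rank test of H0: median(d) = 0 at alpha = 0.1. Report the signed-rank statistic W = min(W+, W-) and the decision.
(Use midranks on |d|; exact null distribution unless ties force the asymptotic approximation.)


Step 1: Drop any zero differences (none here) and take |d_i|.
|d| = [6, 8, 2, 1, 4, 1, 2, 1, 7, 3, 2]
Step 2: Midrank |d_i| (ties get averaged ranks).
ranks: |6|->9, |8|->11, |2|->5, |1|->2, |4|->8, |1|->2, |2|->5, |1|->2, |7|->10, |3|->7, |2|->5
Step 3: Attach original signs; sum ranks with positive sign and with negative sign.
W+ = 9 + 11 + 10 + 7 + 5 = 42
W- = 5 + 2 + 8 + 2 + 5 + 2 = 24
(Check: W+ + W- = 66 should equal n(n+1)/2 = 66.)
Step 4: Test statistic W = min(W+, W-) = 24.
Step 5: Ties in |d|, so use the tie-corrected normal approximation.
        E[W] = n(n+1)/4 = 11*12/4 = 33.
        Tie groups: |d|=1 (t=3), |d|=2 (t=3); sum(t^3 - t) = 48.
        Var[W] = n(n+1)(2n+1)/24 - sum(t^3-t)/48 = 3036/24 - 48/48 = 125.5.
        z = (W - E[W]) / sqrt(Var[W]) = (24 - 33) / 11.2027 = -0.8034.
        Two-sided p = 2*Phi(z) = 0.421756.
Step 6: alpha = 0.1. fail to reject H0.

W+ = 42, W- = 24, W = min = 24, p = 0.421756, fail to reject H0.


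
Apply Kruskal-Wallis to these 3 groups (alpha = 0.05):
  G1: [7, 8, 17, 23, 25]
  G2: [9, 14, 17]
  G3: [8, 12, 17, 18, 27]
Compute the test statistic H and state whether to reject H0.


Step 1: Combine all N = 13 observations and assign midranks.
sorted (value, group, rank): (7,G1,1), (8,G1,2.5), (8,G3,2.5), (9,G2,4), (12,G3,5), (14,G2,6), (17,G1,8), (17,G2,8), (17,G3,8), (18,G3,10), (23,G1,11), (25,G1,12), (27,G3,13)
Step 2: Sum ranks within each group.
R_1 = 34.5 (n_1 = 5)
R_2 = 18 (n_2 = 3)
R_3 = 38.5 (n_3 = 5)
Step 3: H = 12/(N(N+1)) * sum(R_i^2/n_i) - 3(N+1)
     = 12/(13*14) * (34.5^2/5 + 18^2/3 + 38.5^2/5) - 3*14
     = 0.065934 * 642.5 - 42
     = 0.362637.
Step 4: Ties present; correction factor C = 1 - 30/(13^3 - 13) = 0.986264. Corrected H = 0.362637 / 0.986264 = 0.367688.
Step 5: Under H0, H ~ chi^2(2); p-value = 0.832066.
Step 6: alpha = 0.05. fail to reject H0.

H = 0.3677, df = 2, p = 0.832066, fail to reject H0.


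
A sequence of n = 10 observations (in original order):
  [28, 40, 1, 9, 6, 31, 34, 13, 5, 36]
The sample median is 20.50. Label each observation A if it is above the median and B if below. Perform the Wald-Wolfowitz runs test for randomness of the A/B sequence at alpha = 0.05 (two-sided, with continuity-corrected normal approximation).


Step 1: Compute median = 20.50; label A = above, B = below.
Labels in order: AABBBAABBA  (n_A = 5, n_B = 5)
Step 2: Count runs R = 5.
Step 3: Under H0 (random ordering), E[R] = 2*n_A*n_B/(n_A+n_B) + 1 = 2*5*5/10 + 1 = 6.0000.
        Var[R] = 2*n_A*n_B*(2*n_A*n_B - n_A - n_B) / ((n_A+n_B)^2 * (n_A+n_B-1)) = 2000/900 = 2.2222.
        SD[R] = 1.4907.
Step 4: Continuity-corrected z = (R + 0.5 - E[R]) / SD[R] = (5 + 0.5 - 6.0000) / 1.4907 = -0.3354.
Step 5: Two-sided p-value via normal approximation = 2*(1 - Phi(|z|)) = 0.737316.
Step 6: alpha = 0.05. fail to reject H0.

R = 5, z = -0.3354, p = 0.737316, fail to reject H0.


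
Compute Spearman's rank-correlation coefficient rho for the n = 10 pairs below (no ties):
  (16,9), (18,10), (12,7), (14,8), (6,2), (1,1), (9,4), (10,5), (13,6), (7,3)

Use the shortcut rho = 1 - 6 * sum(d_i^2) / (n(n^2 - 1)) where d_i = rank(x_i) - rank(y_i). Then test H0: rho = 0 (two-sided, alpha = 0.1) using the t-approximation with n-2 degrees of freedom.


Step 1: Rank x and y separately (midranks; no ties here).
rank(x): 16->9, 18->10, 12->6, 14->8, 6->2, 1->1, 9->4, 10->5, 13->7, 7->3
rank(y): 9->9, 10->10, 7->7, 8->8, 2->2, 1->1, 4->4, 5->5, 6->6, 3->3
Step 2: d_i = R_x(i) - R_y(i); compute d_i^2.
  (9-9)^2=0, (10-10)^2=0, (6-7)^2=1, (8-8)^2=0, (2-2)^2=0, (1-1)^2=0, (4-4)^2=0, (5-5)^2=0, (7-6)^2=1, (3-3)^2=0
sum(d^2) = 2.
Step 3: rho = 1 - 6*2 / (10*(10^2 - 1)) = 1 - 12/990 = 0.987879.
Step 4: Under H0, t = rho * sqrt((n-2)/(1-rho^2)) = 18.0003 ~ t(8).
Step 5: Two-sided p-value from the t-distribution with 8 df = 0.000000.
Step 6: alpha = 0.1. reject H0.

rho = 0.9879, p = 0.000000, reject H0 at alpha = 0.1.


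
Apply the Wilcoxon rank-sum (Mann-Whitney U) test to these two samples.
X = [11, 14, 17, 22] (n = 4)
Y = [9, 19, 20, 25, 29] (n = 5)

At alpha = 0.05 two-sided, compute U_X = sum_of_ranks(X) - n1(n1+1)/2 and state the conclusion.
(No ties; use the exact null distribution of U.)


Step 1: Combine and sort all 9 observations; assign midranks.
sorted (value, group): (9,Y), (11,X), (14,X), (17,X), (19,Y), (20,Y), (22,X), (25,Y), (29,Y)
ranks: 9->1, 11->2, 14->3, 17->4, 19->5, 20->6, 22->7, 25->8, 29->9
Step 2: Rank sum for X: R1 = 2 + 3 + 4 + 7 = 16.
Step 3: U_X = R1 - n1(n1+1)/2 = 16 - 4*5/2 = 16 - 10 = 6.
       U_Y = n1*n2 - U_X = 20 - 6 = 14.
Step 4: No ties, so the exact null distribution of U (based on enumerating the C(9,4) = 126 equally likely rank assignments) gives the two-sided p-value.
Step 5: p-value = 0.412698; compare to alpha = 0.05. fail to reject H0.

U_X = 6, p = 0.412698, fail to reject H0 at alpha = 0.05.


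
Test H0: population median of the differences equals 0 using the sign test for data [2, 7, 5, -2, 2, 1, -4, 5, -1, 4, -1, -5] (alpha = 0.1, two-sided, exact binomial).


Step 1: Discard zero differences. Original n = 12; n_eff = number of nonzero differences = 12.
Nonzero differences (with sign): +2, +7, +5, -2, +2, +1, -4, +5, -1, +4, -1, -5
Step 2: Count signs: positive = 7, negative = 5.
Step 3: Under H0: P(positive) = 0.5, so the number of positives S ~ Bin(12, 0.5).
Step 4: Two-sided exact p-value = sum of Bin(12,0.5) probabilities at or below the observed probability = 0.774414.
Step 5: alpha = 0.1. fail to reject H0.

n_eff = 12, pos = 7, neg = 5, p = 0.774414, fail to reject H0.


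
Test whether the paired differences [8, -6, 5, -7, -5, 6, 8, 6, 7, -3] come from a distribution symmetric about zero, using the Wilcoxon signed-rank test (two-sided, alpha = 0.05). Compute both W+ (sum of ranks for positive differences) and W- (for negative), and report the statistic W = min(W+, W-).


Step 1: Drop any zero differences (none here) and take |d_i|.
|d| = [8, 6, 5, 7, 5, 6, 8, 6, 7, 3]
Step 2: Midrank |d_i| (ties get averaged ranks).
ranks: |8|->9.5, |6|->5, |5|->2.5, |7|->7.5, |5|->2.5, |6|->5, |8|->9.5, |6|->5, |7|->7.5, |3|->1
Step 3: Attach original signs; sum ranks with positive sign and with negative sign.
W+ = 9.5 + 2.5 + 5 + 9.5 + 5 + 7.5 = 39
W- = 5 + 7.5 + 2.5 + 1 = 16
(Check: W+ + W- = 55 should equal n(n+1)/2 = 55.)
Step 4: Test statistic W = min(W+, W-) = 16.
Step 5: Ties in |d|, so use the tie-corrected normal approximation.
        E[W] = n(n+1)/4 = 10*11/4 = 27.5.
        Tie groups: |d|=5 (t=2), |d|=6 (t=3), |d|=7 (t=2), |d|=8 (t=2); sum(t^3 - t) = 42.
        Var[W] = n(n+1)(2n+1)/24 - sum(t^3-t)/48 = 2310/24 - 42/48 = 95.375.
        z = (W - E[W]) / sqrt(Var[W]) = (16 - 27.5) / 9.7660 = -1.1776.
        Two-sided p = 2*Phi(z) = 0.238975.
Step 6: alpha = 0.05. fail to reject H0.

W+ = 39, W- = 16, W = min = 16, p = 0.238975, fail to reject H0.


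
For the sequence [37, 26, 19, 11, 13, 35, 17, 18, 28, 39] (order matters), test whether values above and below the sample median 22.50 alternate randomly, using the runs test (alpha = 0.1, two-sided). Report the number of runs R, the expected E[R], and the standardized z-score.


Step 1: Compute median = 22.50; label A = above, B = below.
Labels in order: AABBBABBAA  (n_A = 5, n_B = 5)
Step 2: Count runs R = 5.
Step 3: Under H0 (random ordering), E[R] = 2*n_A*n_B/(n_A+n_B) + 1 = 2*5*5/10 + 1 = 6.0000.
        Var[R] = 2*n_A*n_B*(2*n_A*n_B - n_A - n_B) / ((n_A+n_B)^2 * (n_A+n_B-1)) = 2000/900 = 2.2222.
        SD[R] = 1.4907.
Step 4: Continuity-corrected z = (R + 0.5 - E[R]) / SD[R] = (5 + 0.5 - 6.0000) / 1.4907 = -0.3354.
Step 5: Two-sided p-value via normal approximation = 2*(1 - Phi(|z|)) = 0.737316.
Step 6: alpha = 0.1. fail to reject H0.

R = 5, z = -0.3354, p = 0.737316, fail to reject H0.


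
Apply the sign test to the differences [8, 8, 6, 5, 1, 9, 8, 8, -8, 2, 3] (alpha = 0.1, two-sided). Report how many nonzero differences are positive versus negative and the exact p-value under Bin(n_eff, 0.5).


Step 1: Discard zero differences. Original n = 11; n_eff = number of nonzero differences = 11.
Nonzero differences (with sign): +8, +8, +6, +5, +1, +9, +8, +8, -8, +2, +3
Step 2: Count signs: positive = 10, negative = 1.
Step 3: Under H0: P(positive) = 0.5, so the number of positives S ~ Bin(11, 0.5).
Step 4: Two-sided exact p-value = sum of Bin(11,0.5) probabilities at or below the observed probability = 0.011719.
Step 5: alpha = 0.1. reject H0.

n_eff = 11, pos = 10, neg = 1, p = 0.011719, reject H0.


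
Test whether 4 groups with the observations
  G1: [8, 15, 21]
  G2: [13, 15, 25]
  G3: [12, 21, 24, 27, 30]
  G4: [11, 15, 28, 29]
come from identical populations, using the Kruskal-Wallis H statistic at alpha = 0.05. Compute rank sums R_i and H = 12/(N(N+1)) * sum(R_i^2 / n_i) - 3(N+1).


Step 1: Combine all N = 15 observations and assign midranks.
sorted (value, group, rank): (8,G1,1), (11,G4,2), (12,G3,3), (13,G2,4), (15,G1,6), (15,G2,6), (15,G4,6), (21,G1,8.5), (21,G3,8.5), (24,G3,10), (25,G2,11), (27,G3,12), (28,G4,13), (29,G4,14), (30,G3,15)
Step 2: Sum ranks within each group.
R_1 = 15.5 (n_1 = 3)
R_2 = 21 (n_2 = 3)
R_3 = 48.5 (n_3 = 5)
R_4 = 35 (n_4 = 4)
Step 3: H = 12/(N(N+1)) * sum(R_i^2/n_i) - 3(N+1)
     = 12/(15*16) * (15.5^2/3 + 21^2/3 + 48.5^2/5 + 35^2/4) - 3*16
     = 0.050000 * 1003.78 - 48
     = 2.189167.
Step 4: Ties present; correction factor C = 1 - 30/(15^3 - 15) = 0.991071. Corrected H = 2.189167 / 0.991071 = 2.208889.
Step 5: Under H0, H ~ chi^2(3); p-value = 0.530200.
Step 6: alpha = 0.05. fail to reject H0.

H = 2.2089, df = 3, p = 0.530200, fail to reject H0.


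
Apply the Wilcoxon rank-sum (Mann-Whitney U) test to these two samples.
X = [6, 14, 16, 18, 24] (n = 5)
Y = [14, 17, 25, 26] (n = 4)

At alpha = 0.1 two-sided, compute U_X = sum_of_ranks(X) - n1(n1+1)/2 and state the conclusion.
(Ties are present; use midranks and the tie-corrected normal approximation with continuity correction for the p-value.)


Step 1: Combine and sort all 9 observations; assign midranks.
sorted (value, group): (6,X), (14,X), (14,Y), (16,X), (17,Y), (18,X), (24,X), (25,Y), (26,Y)
ranks: 6->1, 14->2.5, 14->2.5, 16->4, 17->5, 18->6, 24->7, 25->8, 26->9
Step 2: Rank sum for X: R1 = 1 + 2.5 + 4 + 6 + 7 = 20.5.
Step 3: U_X = R1 - n1(n1+1)/2 = 20.5 - 5*6/2 = 20.5 - 15 = 5.5.
       U_Y = n1*n2 - U_X = 20 - 5.5 = 14.5.
Step 4: Ties are present, so use the tie-corrected normal approximation (with continuity correction) for the p-value.
Step 5: p-value = 0.325163; compare to alpha = 0.1. fail to reject H0.

U_X = 5.5, p = 0.325163, fail to reject H0 at alpha = 0.1.


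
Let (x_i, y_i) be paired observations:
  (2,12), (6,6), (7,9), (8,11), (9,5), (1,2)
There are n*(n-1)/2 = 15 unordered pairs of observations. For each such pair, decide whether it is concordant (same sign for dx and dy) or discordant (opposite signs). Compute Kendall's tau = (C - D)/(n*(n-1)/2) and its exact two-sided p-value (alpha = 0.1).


Step 1: Enumerate the 15 unordered pairs (i,j) with i<j and classify each by sign(x_j-x_i) * sign(y_j-y_i).
  (1,2):dx=+4,dy=-6->D; (1,3):dx=+5,dy=-3->D; (1,4):dx=+6,dy=-1->D; (1,5):dx=+7,dy=-7->D
  (1,6):dx=-1,dy=-10->C; (2,3):dx=+1,dy=+3->C; (2,4):dx=+2,dy=+5->C; (2,5):dx=+3,dy=-1->D
  (2,6):dx=-5,dy=-4->C; (3,4):dx=+1,dy=+2->C; (3,5):dx=+2,dy=-4->D; (3,6):dx=-6,dy=-7->C
  (4,5):dx=+1,dy=-6->D; (4,6):dx=-7,dy=-9->C; (5,6):dx=-8,dy=-3->C
Step 2: C = 8, D = 7, total pairs = 15.
Step 3: tau = (C - D)/(n(n-1)/2) = (8 - 7)/15 = 0.066667.
Step 4: Exact two-sided p-value (enumerate n! = 720 permutations of y under H0): p = 1.000000.
Step 5: alpha = 0.1. fail to reject H0.

tau_b = 0.0667 (C=8, D=7), p = 1.000000, fail to reject H0.


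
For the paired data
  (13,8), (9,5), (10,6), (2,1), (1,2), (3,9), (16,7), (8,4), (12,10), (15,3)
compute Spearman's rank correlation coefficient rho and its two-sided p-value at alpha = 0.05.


Step 1: Rank x and y separately (midranks; no ties here).
rank(x): 13->8, 9->5, 10->6, 2->2, 1->1, 3->3, 16->10, 8->4, 12->7, 15->9
rank(y): 8->8, 5->5, 6->6, 1->1, 2->2, 9->9, 7->7, 4->4, 10->10, 3->3
Step 2: d_i = R_x(i) - R_y(i); compute d_i^2.
  (8-8)^2=0, (5-5)^2=0, (6-6)^2=0, (2-1)^2=1, (1-2)^2=1, (3-9)^2=36, (10-7)^2=9, (4-4)^2=0, (7-10)^2=9, (9-3)^2=36
sum(d^2) = 92.
Step 3: rho = 1 - 6*92 / (10*(10^2 - 1)) = 1 - 552/990 = 0.442424.
Step 4: Under H0, t = rho * sqrt((n-2)/(1-rho^2)) = 1.3954 ~ t(8).
Step 5: Two-sided p-value from the t-distribution with 8 df = 0.200423.
Step 6: alpha = 0.05. fail to reject H0.

rho = 0.4424, p = 0.200423, fail to reject H0 at alpha = 0.05.


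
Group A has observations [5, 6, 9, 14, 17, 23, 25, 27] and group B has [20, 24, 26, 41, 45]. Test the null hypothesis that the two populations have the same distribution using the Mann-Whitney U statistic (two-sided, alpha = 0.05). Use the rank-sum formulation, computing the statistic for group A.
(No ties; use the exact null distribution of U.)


Step 1: Combine and sort all 13 observations; assign midranks.
sorted (value, group): (5,X), (6,X), (9,X), (14,X), (17,X), (20,Y), (23,X), (24,Y), (25,X), (26,Y), (27,X), (41,Y), (45,Y)
ranks: 5->1, 6->2, 9->3, 14->4, 17->5, 20->6, 23->7, 24->8, 25->9, 26->10, 27->11, 41->12, 45->13
Step 2: Rank sum for X: R1 = 1 + 2 + 3 + 4 + 5 + 7 + 9 + 11 = 42.
Step 3: U_X = R1 - n1(n1+1)/2 = 42 - 8*9/2 = 42 - 36 = 6.
       U_Y = n1*n2 - U_X = 40 - 6 = 34.
Step 4: No ties, so the exact null distribution of U (based on enumerating the C(13,8) = 1287 equally likely rank assignments) gives the two-sided p-value.
Step 5: p-value = 0.045066; compare to alpha = 0.05. reject H0.

U_X = 6, p = 0.045066, reject H0 at alpha = 0.05.


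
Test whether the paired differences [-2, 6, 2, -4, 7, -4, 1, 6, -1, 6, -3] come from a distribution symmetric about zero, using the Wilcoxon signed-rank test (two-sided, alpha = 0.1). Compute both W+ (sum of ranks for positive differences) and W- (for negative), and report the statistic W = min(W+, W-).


Step 1: Drop any zero differences (none here) and take |d_i|.
|d| = [2, 6, 2, 4, 7, 4, 1, 6, 1, 6, 3]
Step 2: Midrank |d_i| (ties get averaged ranks).
ranks: |2|->3.5, |6|->9, |2|->3.5, |4|->6.5, |7|->11, |4|->6.5, |1|->1.5, |6|->9, |1|->1.5, |6|->9, |3|->5
Step 3: Attach original signs; sum ranks with positive sign and with negative sign.
W+ = 9 + 3.5 + 11 + 1.5 + 9 + 9 = 43
W- = 3.5 + 6.5 + 6.5 + 1.5 + 5 = 23
(Check: W+ + W- = 66 should equal n(n+1)/2 = 66.)
Step 4: Test statistic W = min(W+, W-) = 23.
Step 5: Ties in |d|, so use the tie-corrected normal approximation.
        E[W] = n(n+1)/4 = 11*12/4 = 33.
        Tie groups: |d|=1 (t=2), |d|=2 (t=2), |d|=4 (t=2), |d|=6 (t=3); sum(t^3 - t) = 42.
        Var[W] = n(n+1)(2n+1)/24 - sum(t^3-t)/48 = 3036/24 - 42/48 = 125.625.
        z = (W - E[W]) / sqrt(Var[W]) = (23 - 33) / 11.2083 = -0.8922.
        Two-sided p = 2*Phi(z) = 0.372286.
Step 6: alpha = 0.1. fail to reject H0.

W+ = 43, W- = 23, W = min = 23, p = 0.372286, fail to reject H0.


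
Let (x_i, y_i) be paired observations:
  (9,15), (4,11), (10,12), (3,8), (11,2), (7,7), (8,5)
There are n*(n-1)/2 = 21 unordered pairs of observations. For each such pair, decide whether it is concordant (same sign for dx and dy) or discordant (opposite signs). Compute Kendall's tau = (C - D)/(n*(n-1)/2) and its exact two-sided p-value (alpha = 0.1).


Step 1: Enumerate the 21 unordered pairs (i,j) with i<j and classify each by sign(x_j-x_i) * sign(y_j-y_i).
  (1,2):dx=-5,dy=-4->C; (1,3):dx=+1,dy=-3->D; (1,4):dx=-6,dy=-7->C; (1,5):dx=+2,dy=-13->D
  (1,6):dx=-2,dy=-8->C; (1,7):dx=-1,dy=-10->C; (2,3):dx=+6,dy=+1->C; (2,4):dx=-1,dy=-3->C
  (2,5):dx=+7,dy=-9->D; (2,6):dx=+3,dy=-4->D; (2,7):dx=+4,dy=-6->D; (3,4):dx=-7,dy=-4->C
  (3,5):dx=+1,dy=-10->D; (3,6):dx=-3,dy=-5->C; (3,7):dx=-2,dy=-7->C; (4,5):dx=+8,dy=-6->D
  (4,6):dx=+4,dy=-1->D; (4,7):dx=+5,dy=-3->D; (5,6):dx=-4,dy=+5->D; (5,7):dx=-3,dy=+3->D
  (6,7):dx=+1,dy=-2->D
Step 2: C = 9, D = 12, total pairs = 21.
Step 3: tau = (C - D)/(n(n-1)/2) = (9 - 12)/21 = -0.142857.
Step 4: Exact two-sided p-value (enumerate n! = 5040 permutations of y under H0): p = 0.772619.
Step 5: alpha = 0.1. fail to reject H0.

tau_b = -0.1429 (C=9, D=12), p = 0.772619, fail to reject H0.


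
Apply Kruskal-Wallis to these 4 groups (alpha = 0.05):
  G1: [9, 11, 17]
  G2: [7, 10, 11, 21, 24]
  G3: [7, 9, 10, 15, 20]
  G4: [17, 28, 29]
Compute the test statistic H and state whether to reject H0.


Step 1: Combine all N = 16 observations and assign midranks.
sorted (value, group, rank): (7,G2,1.5), (7,G3,1.5), (9,G1,3.5), (9,G3,3.5), (10,G2,5.5), (10,G3,5.5), (11,G1,7.5), (11,G2,7.5), (15,G3,9), (17,G1,10.5), (17,G4,10.5), (20,G3,12), (21,G2,13), (24,G2,14), (28,G4,15), (29,G4,16)
Step 2: Sum ranks within each group.
R_1 = 21.5 (n_1 = 3)
R_2 = 41.5 (n_2 = 5)
R_3 = 31.5 (n_3 = 5)
R_4 = 41.5 (n_4 = 3)
Step 3: H = 12/(N(N+1)) * sum(R_i^2/n_i) - 3(N+1)
     = 12/(16*17) * (21.5^2/3 + 41.5^2/5 + 31.5^2/5 + 41.5^2/3) - 3*17
     = 0.044118 * 1271.07 - 51
     = 5.076471.
Step 4: Ties present; correction factor C = 1 - 30/(16^3 - 16) = 0.992647. Corrected H = 5.076471 / 0.992647 = 5.114074.
Step 5: Under H0, H ~ chi^2(3); p-value = 0.163632.
Step 6: alpha = 0.05. fail to reject H0.

H = 5.1141, df = 3, p = 0.163632, fail to reject H0.


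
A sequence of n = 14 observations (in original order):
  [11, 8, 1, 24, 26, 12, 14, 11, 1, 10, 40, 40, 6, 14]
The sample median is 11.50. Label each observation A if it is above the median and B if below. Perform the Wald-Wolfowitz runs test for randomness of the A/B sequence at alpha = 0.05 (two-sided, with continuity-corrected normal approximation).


Step 1: Compute median = 11.50; label A = above, B = below.
Labels in order: BBBAAAABBBAABA  (n_A = 7, n_B = 7)
Step 2: Count runs R = 6.
Step 3: Under H0 (random ordering), E[R] = 2*n_A*n_B/(n_A+n_B) + 1 = 2*7*7/14 + 1 = 8.0000.
        Var[R] = 2*n_A*n_B*(2*n_A*n_B - n_A - n_B) / ((n_A+n_B)^2 * (n_A+n_B-1)) = 8232/2548 = 3.2308.
        SD[R] = 1.7974.
Step 4: Continuity-corrected z = (R + 0.5 - E[R]) / SD[R] = (6 + 0.5 - 8.0000) / 1.7974 = -0.8345.
Step 5: Two-sided p-value via normal approximation = 2*(1 - Phi(|z|)) = 0.403986.
Step 6: alpha = 0.05. fail to reject H0.

R = 6, z = -0.8345, p = 0.403986, fail to reject H0.


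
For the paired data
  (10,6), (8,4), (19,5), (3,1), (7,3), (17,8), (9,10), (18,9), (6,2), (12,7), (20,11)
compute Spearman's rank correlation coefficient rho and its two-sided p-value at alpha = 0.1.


Step 1: Rank x and y separately (midranks; no ties here).
rank(x): 10->6, 8->4, 19->10, 3->1, 7->3, 17->8, 9->5, 18->9, 6->2, 12->7, 20->11
rank(y): 6->6, 4->4, 5->5, 1->1, 3->3, 8->8, 10->10, 9->9, 2->2, 7->7, 11->11
Step 2: d_i = R_x(i) - R_y(i); compute d_i^2.
  (6-6)^2=0, (4-4)^2=0, (10-5)^2=25, (1-1)^2=0, (3-3)^2=0, (8-8)^2=0, (5-10)^2=25, (9-9)^2=0, (2-2)^2=0, (7-7)^2=0, (11-11)^2=0
sum(d^2) = 50.
Step 3: rho = 1 - 6*50 / (11*(11^2 - 1)) = 1 - 300/1320 = 0.772727.
Step 4: Under H0, t = rho * sqrt((n-2)/(1-rho^2)) = 3.6522 ~ t(9).
Step 5: Two-sided p-value from the t-distribution with 9 df = 0.005299.
Step 6: alpha = 0.1. reject H0.

rho = 0.7727, p = 0.005299, reject H0 at alpha = 0.1.


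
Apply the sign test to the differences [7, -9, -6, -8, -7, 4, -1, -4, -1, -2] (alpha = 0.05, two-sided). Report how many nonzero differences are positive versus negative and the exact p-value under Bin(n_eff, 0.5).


Step 1: Discard zero differences. Original n = 10; n_eff = number of nonzero differences = 10.
Nonzero differences (with sign): +7, -9, -6, -8, -7, +4, -1, -4, -1, -2
Step 2: Count signs: positive = 2, negative = 8.
Step 3: Under H0: P(positive) = 0.5, so the number of positives S ~ Bin(10, 0.5).
Step 4: Two-sided exact p-value = sum of Bin(10,0.5) probabilities at or below the observed probability = 0.109375.
Step 5: alpha = 0.05. fail to reject H0.

n_eff = 10, pos = 2, neg = 8, p = 0.109375, fail to reject H0.


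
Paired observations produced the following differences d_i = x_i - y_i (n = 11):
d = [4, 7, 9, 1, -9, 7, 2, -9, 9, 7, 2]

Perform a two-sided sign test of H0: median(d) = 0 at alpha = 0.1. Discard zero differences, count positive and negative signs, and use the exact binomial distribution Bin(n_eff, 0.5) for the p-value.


Step 1: Discard zero differences. Original n = 11; n_eff = number of nonzero differences = 11.
Nonzero differences (with sign): +4, +7, +9, +1, -9, +7, +2, -9, +9, +7, +2
Step 2: Count signs: positive = 9, negative = 2.
Step 3: Under H0: P(positive) = 0.5, so the number of positives S ~ Bin(11, 0.5).
Step 4: Two-sided exact p-value = sum of Bin(11,0.5) probabilities at or below the observed probability = 0.065430.
Step 5: alpha = 0.1. reject H0.

n_eff = 11, pos = 9, neg = 2, p = 0.065430, reject H0.


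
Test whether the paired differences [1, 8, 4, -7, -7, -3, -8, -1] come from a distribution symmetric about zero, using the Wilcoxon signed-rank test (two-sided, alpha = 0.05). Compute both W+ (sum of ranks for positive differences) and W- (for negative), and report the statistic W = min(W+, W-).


Step 1: Drop any zero differences (none here) and take |d_i|.
|d| = [1, 8, 4, 7, 7, 3, 8, 1]
Step 2: Midrank |d_i| (ties get averaged ranks).
ranks: |1|->1.5, |8|->7.5, |4|->4, |7|->5.5, |7|->5.5, |3|->3, |8|->7.5, |1|->1.5
Step 3: Attach original signs; sum ranks with positive sign and with negative sign.
W+ = 1.5 + 7.5 + 4 = 13
W- = 5.5 + 5.5 + 3 + 7.5 + 1.5 = 23
(Check: W+ + W- = 36 should equal n(n+1)/2 = 36.)
Step 4: Test statistic W = min(W+, W-) = 13.
Step 5: Ties in |d|, so use the tie-corrected normal approximation.
        E[W] = n(n+1)/4 = 8*9/4 = 18.
        Tie groups: |d|=1 (t=2), |d|=7 (t=2), |d|=8 (t=2); sum(t^3 - t) = 18.
        Var[W] = n(n+1)(2n+1)/24 - sum(t^3-t)/48 = 1224/24 - 18/48 = 50.625.
        z = (W - E[W]) / sqrt(Var[W]) = (13 - 18) / 7.1151 = -0.7027.
        Two-sided p = 2*Phi(z) = 0.482225.
Step 6: alpha = 0.05. fail to reject H0.

W+ = 13, W- = 23, W = min = 13, p = 0.482225, fail to reject H0.


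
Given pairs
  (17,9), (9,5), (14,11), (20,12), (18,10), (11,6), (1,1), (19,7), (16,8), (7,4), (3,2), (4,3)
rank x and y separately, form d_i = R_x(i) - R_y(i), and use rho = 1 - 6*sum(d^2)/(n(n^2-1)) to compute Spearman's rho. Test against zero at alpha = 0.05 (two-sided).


Step 1: Rank x and y separately (midranks; no ties here).
rank(x): 17->9, 9->5, 14->7, 20->12, 18->10, 11->6, 1->1, 19->11, 16->8, 7->4, 3->2, 4->3
rank(y): 9->9, 5->5, 11->11, 12->12, 10->10, 6->6, 1->1, 7->7, 8->8, 4->4, 2->2, 3->3
Step 2: d_i = R_x(i) - R_y(i); compute d_i^2.
  (9-9)^2=0, (5-5)^2=0, (7-11)^2=16, (12-12)^2=0, (10-10)^2=0, (6-6)^2=0, (1-1)^2=0, (11-7)^2=16, (8-8)^2=0, (4-4)^2=0, (2-2)^2=0, (3-3)^2=0
sum(d^2) = 32.
Step 3: rho = 1 - 6*32 / (12*(12^2 - 1)) = 1 - 192/1716 = 0.888112.
Step 4: Under H0, t = rho * sqrt((n-2)/(1-rho^2)) = 6.1103 ~ t(10).
Step 5: Two-sided p-value from the t-distribution with 10 df = 0.000114.
Step 6: alpha = 0.05. reject H0.

rho = 0.8881, p = 0.000114, reject H0 at alpha = 0.05.


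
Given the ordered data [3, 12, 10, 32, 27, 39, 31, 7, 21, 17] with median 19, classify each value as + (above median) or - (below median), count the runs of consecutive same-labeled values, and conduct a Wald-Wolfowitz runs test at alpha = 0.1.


Step 1: Compute median = 19; label A = above, B = below.
Labels in order: BBBAAAABAB  (n_A = 5, n_B = 5)
Step 2: Count runs R = 5.
Step 3: Under H0 (random ordering), E[R] = 2*n_A*n_B/(n_A+n_B) + 1 = 2*5*5/10 + 1 = 6.0000.
        Var[R] = 2*n_A*n_B*(2*n_A*n_B - n_A - n_B) / ((n_A+n_B)^2 * (n_A+n_B-1)) = 2000/900 = 2.2222.
        SD[R] = 1.4907.
Step 4: Continuity-corrected z = (R + 0.5 - E[R]) / SD[R] = (5 + 0.5 - 6.0000) / 1.4907 = -0.3354.
Step 5: Two-sided p-value via normal approximation = 2*(1 - Phi(|z|)) = 0.737316.
Step 6: alpha = 0.1. fail to reject H0.

R = 5, z = -0.3354, p = 0.737316, fail to reject H0.


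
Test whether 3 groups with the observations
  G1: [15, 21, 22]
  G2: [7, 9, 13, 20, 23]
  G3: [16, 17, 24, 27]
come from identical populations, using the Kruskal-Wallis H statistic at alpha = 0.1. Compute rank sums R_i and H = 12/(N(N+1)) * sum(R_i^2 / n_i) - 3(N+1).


Step 1: Combine all N = 12 observations and assign midranks.
sorted (value, group, rank): (7,G2,1), (9,G2,2), (13,G2,3), (15,G1,4), (16,G3,5), (17,G3,6), (20,G2,7), (21,G1,8), (22,G1,9), (23,G2,10), (24,G3,11), (27,G3,12)
Step 2: Sum ranks within each group.
R_1 = 21 (n_1 = 3)
R_2 = 23 (n_2 = 5)
R_3 = 34 (n_3 = 4)
Step 3: H = 12/(N(N+1)) * sum(R_i^2/n_i) - 3(N+1)
     = 12/(12*13) * (21^2/3 + 23^2/5 + 34^2/4) - 3*13
     = 0.076923 * 541.8 - 39
     = 2.676923.
Step 4: No ties, so H is used without correction.
Step 5: Under H0, H ~ chi^2(2); p-value = 0.262249.
Step 6: alpha = 0.1. fail to reject H0.

H = 2.6769, df = 2, p = 0.262249, fail to reject H0.


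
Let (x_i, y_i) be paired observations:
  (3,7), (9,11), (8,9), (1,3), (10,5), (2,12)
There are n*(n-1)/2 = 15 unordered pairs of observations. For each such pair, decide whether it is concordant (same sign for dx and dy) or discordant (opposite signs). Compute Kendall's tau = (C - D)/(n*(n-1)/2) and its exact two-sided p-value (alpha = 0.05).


Step 1: Enumerate the 15 unordered pairs (i,j) with i<j and classify each by sign(x_j-x_i) * sign(y_j-y_i).
  (1,2):dx=+6,dy=+4->C; (1,3):dx=+5,dy=+2->C; (1,4):dx=-2,dy=-4->C; (1,5):dx=+7,dy=-2->D
  (1,6):dx=-1,dy=+5->D; (2,3):dx=-1,dy=-2->C; (2,4):dx=-8,dy=-8->C; (2,5):dx=+1,dy=-6->D
  (2,6):dx=-7,dy=+1->D; (3,4):dx=-7,dy=-6->C; (3,5):dx=+2,dy=-4->D; (3,6):dx=-6,dy=+3->D
  (4,5):dx=+9,dy=+2->C; (4,6):dx=+1,dy=+9->C; (5,6):dx=-8,dy=+7->D
Step 2: C = 8, D = 7, total pairs = 15.
Step 3: tau = (C - D)/(n(n-1)/2) = (8 - 7)/15 = 0.066667.
Step 4: Exact two-sided p-value (enumerate n! = 720 permutations of y under H0): p = 1.000000.
Step 5: alpha = 0.05. fail to reject H0.

tau_b = 0.0667 (C=8, D=7), p = 1.000000, fail to reject H0.


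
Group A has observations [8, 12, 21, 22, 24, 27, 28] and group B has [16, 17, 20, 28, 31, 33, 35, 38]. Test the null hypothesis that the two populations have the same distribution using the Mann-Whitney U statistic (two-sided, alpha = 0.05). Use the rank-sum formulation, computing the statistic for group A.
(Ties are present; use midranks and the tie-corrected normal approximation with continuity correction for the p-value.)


Step 1: Combine and sort all 15 observations; assign midranks.
sorted (value, group): (8,X), (12,X), (16,Y), (17,Y), (20,Y), (21,X), (22,X), (24,X), (27,X), (28,X), (28,Y), (31,Y), (33,Y), (35,Y), (38,Y)
ranks: 8->1, 12->2, 16->3, 17->4, 20->5, 21->6, 22->7, 24->8, 27->9, 28->10.5, 28->10.5, 31->12, 33->13, 35->14, 38->15
Step 2: Rank sum for X: R1 = 1 + 2 + 6 + 7 + 8 + 9 + 10.5 = 43.5.
Step 3: U_X = R1 - n1(n1+1)/2 = 43.5 - 7*8/2 = 43.5 - 28 = 15.5.
       U_Y = n1*n2 - U_X = 56 - 15.5 = 40.5.
Step 4: Ties are present, so use the tie-corrected normal approximation (with continuity correction) for the p-value.
Step 5: p-value = 0.164537; compare to alpha = 0.05. fail to reject H0.

U_X = 15.5, p = 0.164537, fail to reject H0 at alpha = 0.05.


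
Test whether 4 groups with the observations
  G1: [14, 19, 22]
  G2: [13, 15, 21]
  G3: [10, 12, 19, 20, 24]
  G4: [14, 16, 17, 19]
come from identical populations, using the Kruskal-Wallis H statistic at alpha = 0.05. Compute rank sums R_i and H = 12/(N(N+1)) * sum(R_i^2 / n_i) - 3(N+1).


Step 1: Combine all N = 15 observations and assign midranks.
sorted (value, group, rank): (10,G3,1), (12,G3,2), (13,G2,3), (14,G1,4.5), (14,G4,4.5), (15,G2,6), (16,G4,7), (17,G4,8), (19,G1,10), (19,G3,10), (19,G4,10), (20,G3,12), (21,G2,13), (22,G1,14), (24,G3,15)
Step 2: Sum ranks within each group.
R_1 = 28.5 (n_1 = 3)
R_2 = 22 (n_2 = 3)
R_3 = 40 (n_3 = 5)
R_4 = 29.5 (n_4 = 4)
Step 3: H = 12/(N(N+1)) * sum(R_i^2/n_i) - 3(N+1)
     = 12/(15*16) * (28.5^2/3 + 22^2/3 + 40^2/5 + 29.5^2/4) - 3*16
     = 0.050000 * 969.646 - 48
     = 0.482292.
Step 4: Ties present; correction factor C = 1 - 30/(15^3 - 15) = 0.991071. Corrected H = 0.482292 / 0.991071 = 0.486637.
Step 5: Under H0, H ~ chi^2(3); p-value = 0.921817.
Step 6: alpha = 0.05. fail to reject H0.

H = 0.4866, df = 3, p = 0.921817, fail to reject H0.


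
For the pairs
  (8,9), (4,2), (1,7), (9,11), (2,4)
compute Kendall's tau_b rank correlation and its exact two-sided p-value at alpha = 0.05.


Step 1: Enumerate the 10 unordered pairs (i,j) with i<j and classify each by sign(x_j-x_i) * sign(y_j-y_i).
  (1,2):dx=-4,dy=-7->C; (1,3):dx=-7,dy=-2->C; (1,4):dx=+1,dy=+2->C; (1,5):dx=-6,dy=-5->C
  (2,3):dx=-3,dy=+5->D; (2,4):dx=+5,dy=+9->C; (2,5):dx=-2,dy=+2->D; (3,4):dx=+8,dy=+4->C
  (3,5):dx=+1,dy=-3->D; (4,5):dx=-7,dy=-7->C
Step 2: C = 7, D = 3, total pairs = 10.
Step 3: tau = (C - D)/(n(n-1)/2) = (7 - 3)/10 = 0.400000.
Step 4: Exact two-sided p-value (enumerate n! = 120 permutations of y under H0): p = 0.483333.
Step 5: alpha = 0.05. fail to reject H0.

tau_b = 0.4000 (C=7, D=3), p = 0.483333, fail to reject H0.


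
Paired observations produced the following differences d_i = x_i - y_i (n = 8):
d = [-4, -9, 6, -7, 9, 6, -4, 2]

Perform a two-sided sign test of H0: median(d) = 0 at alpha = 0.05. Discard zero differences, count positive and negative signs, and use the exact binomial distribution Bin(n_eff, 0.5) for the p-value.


Step 1: Discard zero differences. Original n = 8; n_eff = number of nonzero differences = 8.
Nonzero differences (with sign): -4, -9, +6, -7, +9, +6, -4, +2
Step 2: Count signs: positive = 4, negative = 4.
Step 3: Under H0: P(positive) = 0.5, so the number of positives S ~ Bin(8, 0.5).
Step 4: Two-sided exact p-value = sum of Bin(8,0.5) probabilities at or below the observed probability = 1.000000.
Step 5: alpha = 0.05. fail to reject H0.

n_eff = 8, pos = 4, neg = 4, p = 1.000000, fail to reject H0.


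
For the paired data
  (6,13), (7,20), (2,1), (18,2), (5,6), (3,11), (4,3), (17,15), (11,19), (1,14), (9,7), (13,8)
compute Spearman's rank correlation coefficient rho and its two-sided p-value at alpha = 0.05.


Step 1: Rank x and y separately (midranks; no ties here).
rank(x): 6->6, 7->7, 2->2, 18->12, 5->5, 3->3, 4->4, 17->11, 11->9, 1->1, 9->8, 13->10
rank(y): 13->8, 20->12, 1->1, 2->2, 6->4, 11->7, 3->3, 15->10, 19->11, 14->9, 7->5, 8->6
Step 2: d_i = R_x(i) - R_y(i); compute d_i^2.
  (6-8)^2=4, (7-12)^2=25, (2-1)^2=1, (12-2)^2=100, (5-4)^2=1, (3-7)^2=16, (4-3)^2=1, (11-10)^2=1, (9-11)^2=4, (1-9)^2=64, (8-5)^2=9, (10-6)^2=16
sum(d^2) = 242.
Step 3: rho = 1 - 6*242 / (12*(12^2 - 1)) = 1 - 1452/1716 = 0.153846.
Step 4: Under H0, t = rho * sqrt((n-2)/(1-rho^2)) = 0.4924 ~ t(10).
Step 5: Two-sided p-value from the t-distribution with 10 df = 0.633091.
Step 6: alpha = 0.05. fail to reject H0.

rho = 0.1538, p = 0.633091, fail to reject H0 at alpha = 0.05.


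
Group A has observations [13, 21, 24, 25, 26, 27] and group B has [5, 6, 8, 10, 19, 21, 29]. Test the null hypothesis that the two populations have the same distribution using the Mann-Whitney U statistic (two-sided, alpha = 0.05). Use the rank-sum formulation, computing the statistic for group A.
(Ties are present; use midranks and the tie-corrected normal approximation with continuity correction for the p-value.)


Step 1: Combine and sort all 13 observations; assign midranks.
sorted (value, group): (5,Y), (6,Y), (8,Y), (10,Y), (13,X), (19,Y), (21,X), (21,Y), (24,X), (25,X), (26,X), (27,X), (29,Y)
ranks: 5->1, 6->2, 8->3, 10->4, 13->5, 19->6, 21->7.5, 21->7.5, 24->9, 25->10, 26->11, 27->12, 29->13
Step 2: Rank sum for X: R1 = 5 + 7.5 + 9 + 10 + 11 + 12 = 54.5.
Step 3: U_X = R1 - n1(n1+1)/2 = 54.5 - 6*7/2 = 54.5 - 21 = 33.5.
       U_Y = n1*n2 - U_X = 42 - 33.5 = 8.5.
Step 4: Ties are present, so use the tie-corrected normal approximation (with continuity correction) for the p-value.
Step 5: p-value = 0.086044; compare to alpha = 0.05. fail to reject H0.

U_X = 33.5, p = 0.086044, fail to reject H0 at alpha = 0.05.


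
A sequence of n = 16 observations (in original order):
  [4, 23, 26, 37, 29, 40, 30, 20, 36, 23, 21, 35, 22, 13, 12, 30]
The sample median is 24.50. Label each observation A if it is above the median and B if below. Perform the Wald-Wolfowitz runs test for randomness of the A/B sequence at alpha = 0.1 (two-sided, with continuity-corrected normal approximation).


Step 1: Compute median = 24.50; label A = above, B = below.
Labels in order: BBAAAAABABBABBBA  (n_A = 8, n_B = 8)
Step 2: Count runs R = 8.
Step 3: Under H0 (random ordering), E[R] = 2*n_A*n_B/(n_A+n_B) + 1 = 2*8*8/16 + 1 = 9.0000.
        Var[R] = 2*n_A*n_B*(2*n_A*n_B - n_A - n_B) / ((n_A+n_B)^2 * (n_A+n_B-1)) = 14336/3840 = 3.7333.
        SD[R] = 1.9322.
Step 4: Continuity-corrected z = (R + 0.5 - E[R]) / SD[R] = (8 + 0.5 - 9.0000) / 1.9322 = -0.2588.
Step 5: Two-sided p-value via normal approximation = 2*(1 - Phi(|z|)) = 0.795809.
Step 6: alpha = 0.1. fail to reject H0.

R = 8, z = -0.2588, p = 0.795809, fail to reject H0.


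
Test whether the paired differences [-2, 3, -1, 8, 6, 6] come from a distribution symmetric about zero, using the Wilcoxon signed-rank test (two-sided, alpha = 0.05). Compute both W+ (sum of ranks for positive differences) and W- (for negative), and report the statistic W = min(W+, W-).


Step 1: Drop any zero differences (none here) and take |d_i|.
|d| = [2, 3, 1, 8, 6, 6]
Step 2: Midrank |d_i| (ties get averaged ranks).
ranks: |2|->2, |3|->3, |1|->1, |8|->6, |6|->4.5, |6|->4.5
Step 3: Attach original signs; sum ranks with positive sign and with negative sign.
W+ = 3 + 6 + 4.5 + 4.5 = 18
W- = 2 + 1 = 3
(Check: W+ + W- = 21 should equal n(n+1)/2 = 21.)
Step 4: Test statistic W = min(W+, W-) = 3.
Step 5: Ties in |d|, so use the tie-corrected normal approximation.
        E[W] = n(n+1)/4 = 6*7/4 = 10.5.
        Tie groups: |d|=6 (t=2); sum(t^3 - t) = 6.
        Var[W] = n(n+1)(2n+1)/24 - sum(t^3-t)/48 = 546/24 - 6/48 = 22.625.
        z = (W - E[W]) / sqrt(Var[W]) = (3 - 10.5) / 4.7566 = -1.5768.
        Two-sided p = 2*Phi(z) = 0.114850.
Step 6: alpha = 0.05. fail to reject H0.

W+ = 18, W- = 3, W = min = 3, p = 0.114850, fail to reject H0.


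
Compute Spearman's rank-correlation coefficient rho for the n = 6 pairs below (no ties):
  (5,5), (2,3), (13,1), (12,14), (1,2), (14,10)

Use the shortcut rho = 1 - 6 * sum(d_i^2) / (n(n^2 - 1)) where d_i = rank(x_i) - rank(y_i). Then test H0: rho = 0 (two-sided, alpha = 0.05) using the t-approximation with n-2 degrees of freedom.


Step 1: Rank x and y separately (midranks; no ties here).
rank(x): 5->3, 2->2, 13->5, 12->4, 1->1, 14->6
rank(y): 5->4, 3->3, 1->1, 14->6, 2->2, 10->5
Step 2: d_i = R_x(i) - R_y(i); compute d_i^2.
  (3-4)^2=1, (2-3)^2=1, (5-1)^2=16, (4-6)^2=4, (1-2)^2=1, (6-5)^2=1
sum(d^2) = 24.
Step 3: rho = 1 - 6*24 / (6*(6^2 - 1)) = 1 - 144/210 = 0.314286.
Step 4: Under H0, t = rho * sqrt((n-2)/(1-rho^2)) = 0.6621 ~ t(4).
Step 5: Two-sided p-value from the t-distribution with 4 df = 0.544093.
Step 6: alpha = 0.05. fail to reject H0.

rho = 0.3143, p = 0.544093, fail to reject H0 at alpha = 0.05.


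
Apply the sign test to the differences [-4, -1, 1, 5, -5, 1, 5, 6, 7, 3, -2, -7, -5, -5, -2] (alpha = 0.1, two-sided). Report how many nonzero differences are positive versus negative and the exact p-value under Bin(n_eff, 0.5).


Step 1: Discard zero differences. Original n = 15; n_eff = number of nonzero differences = 15.
Nonzero differences (with sign): -4, -1, +1, +5, -5, +1, +5, +6, +7, +3, -2, -7, -5, -5, -2
Step 2: Count signs: positive = 7, negative = 8.
Step 3: Under H0: P(positive) = 0.5, so the number of positives S ~ Bin(15, 0.5).
Step 4: Two-sided exact p-value = sum of Bin(15,0.5) probabilities at or below the observed probability = 1.000000.
Step 5: alpha = 0.1. fail to reject H0.

n_eff = 15, pos = 7, neg = 8, p = 1.000000, fail to reject H0.


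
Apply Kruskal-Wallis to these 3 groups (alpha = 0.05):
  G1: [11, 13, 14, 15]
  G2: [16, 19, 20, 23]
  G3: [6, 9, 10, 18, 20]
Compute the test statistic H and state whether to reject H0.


Step 1: Combine all N = 13 observations and assign midranks.
sorted (value, group, rank): (6,G3,1), (9,G3,2), (10,G3,3), (11,G1,4), (13,G1,5), (14,G1,6), (15,G1,7), (16,G2,8), (18,G3,9), (19,G2,10), (20,G2,11.5), (20,G3,11.5), (23,G2,13)
Step 2: Sum ranks within each group.
R_1 = 22 (n_1 = 4)
R_2 = 42.5 (n_2 = 4)
R_3 = 26.5 (n_3 = 5)
Step 3: H = 12/(N(N+1)) * sum(R_i^2/n_i) - 3(N+1)
     = 12/(13*14) * (22^2/4 + 42.5^2/4 + 26.5^2/5) - 3*14
     = 0.065934 * 713.013 - 42
     = 5.011813.
Step 4: Ties present; correction factor C = 1 - 6/(13^3 - 13) = 0.997253. Corrected H = 5.011813 / 0.997253 = 5.025620.
Step 5: Under H0, H ~ chi^2(2); p-value = 0.081040.
Step 6: alpha = 0.05. fail to reject H0.

H = 5.0256, df = 2, p = 0.081040, fail to reject H0.
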